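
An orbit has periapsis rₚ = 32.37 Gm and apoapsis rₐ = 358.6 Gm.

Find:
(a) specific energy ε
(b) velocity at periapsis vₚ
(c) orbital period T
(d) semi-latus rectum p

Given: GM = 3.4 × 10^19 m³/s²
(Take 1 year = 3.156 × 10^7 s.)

Convert to SI: rₚ = 32.37 Gm = 3.237e+10 m; rₐ = 358.6 Gm = 3.586e+11 m.
(a) With a = (rₚ + rₐ)/2 = 1.95485e+11 m, ε = −GM/(2a) = −3.4e+19/(2 · 1.95485e+11) J/kg ≈ -8.696e+07 J/kg
(b) With a = (rₚ + rₐ)/2 = 1.95485e+11 m, vₚ = √(GM (2/rₚ − 1/a)) = √(3.4e+19 · (2/3.237e+10 − 1/1.95485e+11)) m/s ≈ 4.39e+04 m/s
(c) With a = (rₚ + rₐ)/2 = 1.95485e+11 m, T = 2π √(a³/GM) = 2π √((1.95485e+11)³/3.4e+19) s ≈ 9.313e+07 s
(d) From a = (rₚ + rₐ)/2 = 1.95485e+11 m and e = (rₐ − rₚ)/(rₐ + rₚ) = 0.834412, p = a(1 − e²) = 1.95485e+11 · (1 − (0.834412)²) ≈ 5.938e+10 m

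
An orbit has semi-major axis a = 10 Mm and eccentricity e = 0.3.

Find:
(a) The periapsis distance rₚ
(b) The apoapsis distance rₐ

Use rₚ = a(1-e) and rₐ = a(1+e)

Convert to SI: a = 10 Mm = 1e+07 m.
(a) rₚ = a(1 − e) = 1e+07 · (1 − 0.3) = 1e+07 · 0.7 ≈ 7e+06 m = 7 Mm.
(b) rₐ = a(1 + e) = 1e+07 · (1 + 0.3) = 1e+07 · 1.3 ≈ 1.3e+07 m = 13 Mm.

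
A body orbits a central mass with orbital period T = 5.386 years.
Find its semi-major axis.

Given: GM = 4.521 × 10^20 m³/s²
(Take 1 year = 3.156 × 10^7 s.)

Convert to SI: T = 5.386 years = 1.69982e+08 s.
Invert Kepler's third law: a = (GM · T² / (4π²))^(1/3).
Substituting T = 1.69982e+08 s and GM = 4.521e+20 m³/s²:
a = (4.521e+20 · (1.69982e+08)² / (4π²))^(1/3) m
a ≈ 6.917e+11 m = 691.7 Gm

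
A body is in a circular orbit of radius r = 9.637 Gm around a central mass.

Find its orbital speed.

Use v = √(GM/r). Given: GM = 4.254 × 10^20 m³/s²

Convert to SI: r = 9.637 Gm = 9.637e+09 m.
For a circular orbit, gravity supplies the centripetal force, so v = √(GM / r).
v = √(4.254e+20 / 9.637e+09) m/s ≈ 2.101e+05 m/s = 210.1 km/s.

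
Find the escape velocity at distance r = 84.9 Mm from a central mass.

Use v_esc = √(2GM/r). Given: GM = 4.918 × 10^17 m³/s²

Convert to SI: r = 84.9 Mm = 8.49e+07 m.
Escape velocity comes from setting total energy to zero: ½v² − GM/r = 0 ⇒ v_esc = √(2GM / r).
v_esc = √(2 · 4.918e+17 / 8.49e+07) m/s ≈ 1.076e+05 m/s = 107.6 km/s.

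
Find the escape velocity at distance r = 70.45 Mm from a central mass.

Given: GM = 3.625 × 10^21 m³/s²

Convert to SI: r = 70.45 Mm = 7.045e+07 m.
Escape velocity comes from setting total energy to zero: ½v² − GM/r = 0 ⇒ v_esc = √(2GM / r).
v_esc = √(2 · 3.625e+21 / 7.045e+07) m/s ≈ 1.014e+07 m/s = 1.014e+04 km/s.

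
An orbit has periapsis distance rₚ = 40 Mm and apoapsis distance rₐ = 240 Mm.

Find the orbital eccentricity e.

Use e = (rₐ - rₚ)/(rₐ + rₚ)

Convert to SI: rₚ = 40 Mm = 4e+07 m; rₐ = 240 Mm = 2.4e+08 m.
e = (rₐ − rₚ) / (rₐ + rₚ).
e = (2.4e+08 − 4e+07) / (2.4e+08 + 4e+07) = 2e+08 / 2.8e+08 ≈ 0.7143.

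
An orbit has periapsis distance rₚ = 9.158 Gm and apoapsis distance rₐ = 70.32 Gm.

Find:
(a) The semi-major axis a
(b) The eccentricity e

Convert to SI: rₚ = 9.158 Gm = 9.158e+09 m; rₐ = 70.32 Gm = 7.032e+10 m.
(a) a = (rₚ + rₐ) / 2 = (9.158e+09 + 7.032e+10) / 2 ≈ 3.974e+10 m = 39.74 Gm.
(b) e = (rₐ − rₚ) / (rₐ + rₚ) = (7.032e+10 − 9.158e+09) / (7.032e+10 + 9.158e+09) ≈ 0.7695.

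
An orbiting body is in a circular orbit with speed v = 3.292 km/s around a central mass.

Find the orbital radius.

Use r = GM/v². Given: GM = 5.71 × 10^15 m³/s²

Convert to SI: v = 3.292 km/s = 3292 m/s.
For a circular orbit, v² = GM / r, so r = GM / v².
r = 5.71e+15 / (3292)² m ≈ 5.269e+08 m = 5.269 × 10^8 m.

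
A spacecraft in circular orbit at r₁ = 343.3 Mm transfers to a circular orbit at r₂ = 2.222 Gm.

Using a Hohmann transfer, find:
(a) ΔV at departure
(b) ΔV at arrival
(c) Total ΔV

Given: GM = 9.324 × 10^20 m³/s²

Convert to SI: r₁ = 343.3 Mm = 3.433e+08 m; r₂ = 2.222 Gm = 2.222e+09 m.
Transfer semi-major axis: a_t = (r₁ + r₂)/2 = (3.433e+08 + 2.222e+09)/2 = 1.28265e+09 m.
Circular speeds: v₁ = √(GM/r₁) = 1.64803e+06 m/s, v₂ = √(GM/r₂) = 647782 m/s.
Transfer speeds (vis-viva v² = GM(2/r − 1/a_t)): v₁ᵗ = 2.16911e+06 m/s, v₂ᵗ = 335129 m/s.
(a) ΔV₁ = |v₁ᵗ − v₁| ≈ 5.211e+05 m/s = 521.1 km/s.
(b) ΔV₂ = |v₂ − v₂ᵗ| ≈ 3.127e+05 m/s = 312.7 km/s.
(c) ΔV_total = ΔV₁ + ΔV₂ ≈ 8.337e+05 m/s = 833.7 km/s.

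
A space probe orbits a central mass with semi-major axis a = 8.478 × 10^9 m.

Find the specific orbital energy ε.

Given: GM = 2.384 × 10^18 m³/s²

ε = −GM / (2a).
ε = −2.384e+18 / (2 · 8.478e+09) J/kg ≈ -1.406e+08 J/kg = -140.6 MJ/kg.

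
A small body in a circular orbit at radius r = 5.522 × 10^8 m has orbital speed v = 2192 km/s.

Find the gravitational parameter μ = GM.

Convert to SI: v = 2192 km/s = 2.192e+06 m/s.
For a circular orbit v² = GM/r, so GM = v² · r.
GM = (2.192e+06)² · 5.522e+08 m³/s² ≈ 2.653e+21 m³/s² = 2.653 × 10^21 m³/s².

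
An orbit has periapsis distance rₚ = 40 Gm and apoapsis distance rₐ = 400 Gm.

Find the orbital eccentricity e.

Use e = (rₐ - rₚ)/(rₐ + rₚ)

Convert to SI: rₚ = 40 Gm = 4e+10 m; rₐ = 400 Gm = 4e+11 m.
e = (rₐ − rₚ) / (rₐ + rₚ).
e = (4e+11 − 4e+10) / (4e+11 + 4e+10) = 3.6e+11 / 4.4e+11 ≈ 0.8182.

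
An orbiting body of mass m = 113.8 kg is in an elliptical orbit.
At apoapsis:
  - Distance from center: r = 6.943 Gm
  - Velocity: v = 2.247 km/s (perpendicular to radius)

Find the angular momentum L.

Convert to SI: r = 6.943 Gm = 6.943e+09 m; v = 2.247 km/s = 2247 m/s.
Since v is perpendicular to r, L = m · v · r.
L = 113.8 · 2247 · 6.943e+09 kg·m²/s ≈ 1.775e+15 kg·m²/s.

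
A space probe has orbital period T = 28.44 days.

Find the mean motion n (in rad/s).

Convert to SI: T = 28.44 days = 2.45722e+06 s.
n = 2π / T.
n = 2π / 2.45722e+06 s ≈ 2.557e-06 rad/s.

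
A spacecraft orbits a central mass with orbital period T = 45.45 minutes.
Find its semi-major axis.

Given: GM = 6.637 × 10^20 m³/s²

Convert to SI: T = 45.45 minutes = 2727 s.
Invert Kepler's third law: a = (GM · T² / (4π²))^(1/3).
Substituting T = 2727 s and GM = 6.637e+20 m³/s²:
a = (6.637e+20 · (2727)² / (4π²))^(1/3) m
a ≈ 5e+08 m = 500 Mm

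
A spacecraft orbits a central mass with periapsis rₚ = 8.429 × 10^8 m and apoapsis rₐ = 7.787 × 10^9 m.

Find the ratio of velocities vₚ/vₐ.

Conservation of angular momentum gives rₚvₚ = rₐvₐ, so vₚ/vₐ = rₐ/rₚ.
vₚ/vₐ = 7.787e+09 / 8.429e+08 ≈ 9.238.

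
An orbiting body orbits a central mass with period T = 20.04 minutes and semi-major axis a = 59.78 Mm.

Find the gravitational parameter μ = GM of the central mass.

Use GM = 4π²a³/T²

Convert to SI: T = 20.04 minutes = 1202.4 s; a = 59.78 Mm = 5.978e+07 m.
GM = 4π² · a³ / T².
GM = 4π² · (5.978e+07)³ / (1202.4)² m³/s² ≈ 5.834e+18 m³/s² = 5.834 × 10^18 m³/s².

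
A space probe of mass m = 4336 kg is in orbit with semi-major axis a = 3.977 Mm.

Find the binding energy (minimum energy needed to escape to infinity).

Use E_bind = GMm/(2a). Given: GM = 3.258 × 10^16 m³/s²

Convert to SI: a = 3.977 Mm = 3.977e+06 m.
Total orbital energy is E = −GMm/(2a); binding energy is E_bind = −E = GMm/(2a).
E_bind = 3.258e+16 · 4336 / (2 · 3.977e+06) J ≈ 1.776e+13 J = 17.76 TJ.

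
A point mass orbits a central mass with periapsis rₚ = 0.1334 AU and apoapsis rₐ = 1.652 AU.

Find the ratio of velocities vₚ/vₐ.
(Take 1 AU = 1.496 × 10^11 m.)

Convert to SI: rₚ = 0.1334 AU = 1.99566e+10 m; rₐ = 1.652 AU = 2.47139e+11 m.
Conservation of angular momentum gives rₚvₚ = rₐvₐ, so vₚ/vₐ = rₐ/rₚ.
vₚ/vₐ = 2.47139e+11 / 1.99566e+10 ≈ 12.38.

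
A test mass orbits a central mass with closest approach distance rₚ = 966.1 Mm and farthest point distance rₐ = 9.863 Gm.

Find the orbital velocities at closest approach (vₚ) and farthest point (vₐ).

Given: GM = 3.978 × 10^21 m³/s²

Convert to SI: rₚ = 966.1 Mm = 9.661e+08 m; rₐ = 9.863 Gm = 9.863e+09 m.
Use the vis-viva equation v² = GM(2/r − 1/a) with a = (rₚ + rₐ)/2 = (9.661e+08 + 9.863e+09)/2 = 5.41455e+09 m.
vₚ = √(GM · (2/rₚ − 1/a)) = √(3.978e+21 · (2/9.661e+08 − 1/5.41455e+09)) m/s ≈ 2.739e+06 m/s = 2739 km/s.
vₐ = √(GM · (2/rₐ − 1/a)) = √(3.978e+21 · (2/9.863e+09 − 1/5.41455e+09)) m/s ≈ 2.683e+05 m/s = 268.3 km/s.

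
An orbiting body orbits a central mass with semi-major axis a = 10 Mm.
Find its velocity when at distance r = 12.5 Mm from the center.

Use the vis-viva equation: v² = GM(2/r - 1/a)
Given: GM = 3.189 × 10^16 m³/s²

Convert to SI: a = 10 Mm = 1e+07 m; r = 12.5 Mm = 1.25e+07 m.
Vis-viva: v = √(GM · (2/r − 1/a)).
2/r − 1/a = 2/1.25e+07 − 1/1e+07 = 6e-08 m⁻¹.
v = √(3.189e+16 · 6e-08) m/s ≈ 4.374e+04 m/s = 43.74 km/s.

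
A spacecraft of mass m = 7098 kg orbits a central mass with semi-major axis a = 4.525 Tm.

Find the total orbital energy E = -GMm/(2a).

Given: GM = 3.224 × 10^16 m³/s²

Convert to SI: a = 4.525 Tm = 4.525e+12 m.
E = −GMm / (2a).
E = −3.224e+16 · 7098 / (2 · 4.525e+12) J ≈ -2.529e+07 J = -25.29 MJ.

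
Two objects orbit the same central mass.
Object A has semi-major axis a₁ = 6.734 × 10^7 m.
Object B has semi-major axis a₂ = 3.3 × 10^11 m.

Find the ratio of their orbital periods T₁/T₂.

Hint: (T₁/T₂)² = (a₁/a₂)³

From Kepler's third law, (T₁/T₂)² = (a₁/a₂)³, so T₁/T₂ = (a₁/a₂)^(3/2).
a₁/a₂ = 6.734e+07 / 3.3e+11 = 0.000204061.
T₁/T₂ = (0.000204061)^(3/2) ≈ 2.915e-06.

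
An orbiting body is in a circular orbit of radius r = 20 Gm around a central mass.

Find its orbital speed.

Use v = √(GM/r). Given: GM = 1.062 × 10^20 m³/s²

Convert to SI: r = 20 Gm = 2e+10 m.
For a circular orbit, gravity supplies the centripetal force, so v = √(GM / r).
v = √(1.062e+20 / 2e+10) m/s ≈ 7.287e+04 m/s = 72.87 km/s.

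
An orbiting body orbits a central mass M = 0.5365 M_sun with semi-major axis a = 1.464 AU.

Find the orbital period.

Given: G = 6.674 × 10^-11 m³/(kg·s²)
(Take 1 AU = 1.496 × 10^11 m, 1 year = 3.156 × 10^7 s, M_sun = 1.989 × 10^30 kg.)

Convert to SI: a = 1.464 AU = 2.19014e+11 m; M = 0.5365 M_sun = 1.0671e+30 kg.
GM = G · M = 6.674e-11 · 1.0671e+30 = 7.12182e+19 m³/s².
Kepler's third law: T = 2π √(a³ / GM).
Substituting a = 2.19014e+11 m and GM = 7.12182e+19 m³/s²:
T = 2π √((2.19014e+11)³ / 7.12182e+19) s
T ≈ 7.631e+07 s = 2.418 years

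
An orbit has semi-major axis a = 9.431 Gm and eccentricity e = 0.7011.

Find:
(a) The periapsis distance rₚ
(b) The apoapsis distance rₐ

Convert to SI: a = 9.431 Gm = 9.431e+09 m.
(a) rₚ = a(1 − e) = 9.431e+09 · (1 − 0.7011) = 9.431e+09 · 0.2989 ≈ 2.819e+09 m = 2.819 Gm.
(b) rₐ = a(1 + e) = 9.431e+09 · (1 + 0.7011) = 9.431e+09 · 1.7011 ≈ 1.604e+10 m = 16.04 Gm.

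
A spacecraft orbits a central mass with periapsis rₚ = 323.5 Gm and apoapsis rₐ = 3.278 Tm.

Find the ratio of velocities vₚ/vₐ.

Convert to SI: rₚ = 323.5 Gm = 3.235e+11 m; rₐ = 3.278 Tm = 3.278e+12 m.
Conservation of angular momentum gives rₚvₚ = rₐvₐ, so vₚ/vₐ = rₐ/rₚ.
vₚ/vₐ = 3.278e+12 / 3.235e+11 ≈ 10.13.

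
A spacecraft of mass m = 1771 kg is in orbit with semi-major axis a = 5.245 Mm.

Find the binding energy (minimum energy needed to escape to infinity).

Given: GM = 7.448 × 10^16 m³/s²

Convert to SI: a = 5.245 Mm = 5.245e+06 m.
Total orbital energy is E = −GMm/(2a); binding energy is E_bind = −E = GMm/(2a).
E_bind = 7.448e+16 · 1771 / (2 · 5.245e+06) J ≈ 1.257e+13 J = 12.57 TJ.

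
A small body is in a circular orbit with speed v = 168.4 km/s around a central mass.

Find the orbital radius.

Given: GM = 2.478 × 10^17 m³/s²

Convert to SI: v = 168.4 km/s = 168400 m/s.
For a circular orbit, v² = GM / r, so r = GM / v².
r = 2.478e+17 / (168400)² m ≈ 8.738e+06 m = 8.738 × 10^6 m.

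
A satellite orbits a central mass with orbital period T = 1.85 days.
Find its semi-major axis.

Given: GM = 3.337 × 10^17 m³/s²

Convert to SI: T = 1.85 days = 159840 s.
Invert Kepler's third law: a = (GM · T² / (4π²))^(1/3).
Substituting T = 159840 s and GM = 3.337e+17 m³/s²:
a = (3.337e+17 · (159840)² / (4π²))^(1/3) m
a ≈ 6e+08 m = 600 Mm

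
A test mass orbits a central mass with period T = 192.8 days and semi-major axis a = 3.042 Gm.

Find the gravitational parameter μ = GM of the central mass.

Convert to SI: T = 192.8 days = 1.66579e+07 s; a = 3.042 Gm = 3.042e+09 m.
GM = 4π² · a³ / T².
GM = 4π² · (3.042e+09)³ / (1.66579e+07)² m³/s² ≈ 4.005e+15 m³/s² = 4.005 × 10^15 m³/s².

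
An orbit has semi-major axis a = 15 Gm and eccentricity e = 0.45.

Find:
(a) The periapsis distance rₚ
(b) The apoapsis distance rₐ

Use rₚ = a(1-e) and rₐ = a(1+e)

Convert to SI: a = 15 Gm = 1.5e+10 m.
(a) rₚ = a(1 − e) = 1.5e+10 · (1 − 0.45) = 1.5e+10 · 0.55 ≈ 8.25e+09 m = 8.25 Gm.
(b) rₐ = a(1 + e) = 1.5e+10 · (1 + 0.45) = 1.5e+10 · 1.45 ≈ 2.175e+10 m = 21.75 Gm.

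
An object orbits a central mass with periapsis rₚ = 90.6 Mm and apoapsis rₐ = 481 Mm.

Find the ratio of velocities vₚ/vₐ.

Convert to SI: rₚ = 90.6 Mm = 9.06e+07 m; rₐ = 481 Mm = 4.81e+08 m.
Conservation of angular momentum gives rₚvₚ = rₐvₐ, so vₚ/vₐ = rₐ/rₚ.
vₚ/vₐ = 4.81e+08 / 9.06e+07 ≈ 5.309.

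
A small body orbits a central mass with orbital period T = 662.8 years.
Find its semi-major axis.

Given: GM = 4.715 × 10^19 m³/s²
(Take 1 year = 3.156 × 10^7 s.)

Convert to SI: T = 662.8 years = 2.0918e+10 s.
Invert Kepler's third law: a = (GM · T² / (4π²))^(1/3).
Substituting T = 2.0918e+10 s and GM = 4.715e+19 m³/s²:
a = (4.715e+19 · (2.0918e+10)² / (4π²))^(1/3) m
a ≈ 8.055e+12 m = 8.055 Tm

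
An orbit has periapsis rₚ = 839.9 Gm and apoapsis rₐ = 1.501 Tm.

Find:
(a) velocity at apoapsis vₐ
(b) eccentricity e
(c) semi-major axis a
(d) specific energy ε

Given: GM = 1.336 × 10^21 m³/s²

Convert to SI: rₚ = 839.9 Gm = 8.399e+11 m; rₐ = 1.501 Tm = 1.501e+12 m.
(a) With a = (rₚ + rₐ)/2 = 1.17045e+12 m, vₐ = √(GM (2/rₐ − 1/a)) = √(1.336e+21 · (2/1.501e+12 − 1/1.17045e+12)) m/s ≈ 2.527e+04 m/s
(b) e = (rₐ − rₚ)/(rₐ + rₚ) = (1.501e+12 − 8.399e+11)/(1.501e+12 + 8.399e+11) ≈ 0.2824
(c) a = (rₚ + rₐ)/2 = (8.399e+11 + 1.501e+12)/2 ≈ 1.17e+12 m
(d) With a = (rₚ + rₐ)/2 = 1.17045e+12 m, ε = −GM/(2a) = −1.336e+21/(2 · 1.17045e+12) J/kg ≈ -5.707e+08 J/kg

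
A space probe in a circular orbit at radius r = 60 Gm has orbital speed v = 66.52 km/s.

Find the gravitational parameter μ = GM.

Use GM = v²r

Convert to SI: r = 60 Gm = 6e+10 m; v = 66.52 km/s = 66520 m/s.
For a circular orbit v² = GM/r, so GM = v² · r.
GM = (66520)² · 6e+10 m³/s² ≈ 2.655e+20 m³/s² = 2.655 × 10^20 m³/s².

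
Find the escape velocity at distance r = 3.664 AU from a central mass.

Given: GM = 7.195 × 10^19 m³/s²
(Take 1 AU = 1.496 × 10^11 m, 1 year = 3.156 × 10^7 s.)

Convert to SI: r = 3.664 AU = 5.48134e+11 m.
Escape velocity comes from setting total energy to zero: ½v² − GM/r = 0 ⇒ v_esc = √(2GM / r).
v_esc = √(2 · 7.195e+19 / 5.48134e+11) m/s ≈ 1.62e+04 m/s = 3.418 AU/year.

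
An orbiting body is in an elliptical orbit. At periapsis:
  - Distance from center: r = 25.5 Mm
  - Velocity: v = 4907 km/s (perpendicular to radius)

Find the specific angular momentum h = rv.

Convert to SI: r = 25.5 Mm = 2.55e+07 m; v = 4907 km/s = 4.907e+06 m/s.
With v perpendicular to r, h = r · v.
h = 2.55e+07 · 4.907e+06 m²/s ≈ 1.251e+14 m²/s.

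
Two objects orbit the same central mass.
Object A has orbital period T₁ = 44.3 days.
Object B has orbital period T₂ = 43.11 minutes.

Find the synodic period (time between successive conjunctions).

Convert to SI: T₁ = 44.3 days = 3.82752e+06 s; T₂ = 43.11 minutes = 2586.6 s.
T_syn = |T₁ · T₂ / (T₁ − T₂)|.
T_syn = |3.82752e+06 · 2586.6 / (3.82752e+06 − 2586.6)| s ≈ 2588 s = 43.14 minutes.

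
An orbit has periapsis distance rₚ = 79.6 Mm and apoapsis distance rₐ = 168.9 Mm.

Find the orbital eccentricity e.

Convert to SI: rₚ = 79.6 Mm = 7.96e+07 m; rₐ = 168.9 Mm = 1.689e+08 m.
e = (rₐ − rₚ) / (rₐ + rₚ).
e = (1.689e+08 − 7.96e+07) / (1.689e+08 + 7.96e+07) = 8.93e+07 / 2.485e+08 ≈ 0.3594.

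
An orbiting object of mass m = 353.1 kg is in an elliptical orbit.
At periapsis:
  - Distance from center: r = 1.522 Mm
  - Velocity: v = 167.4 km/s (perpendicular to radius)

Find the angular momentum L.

Convert to SI: r = 1.522 Mm = 1.522e+06 m; v = 167.4 km/s = 167400 m/s.
Since v is perpendicular to r, L = m · v · r.
L = 353.1 · 167400 · 1.522e+06 kg·m²/s ≈ 8.996e+13 kg·m²/s.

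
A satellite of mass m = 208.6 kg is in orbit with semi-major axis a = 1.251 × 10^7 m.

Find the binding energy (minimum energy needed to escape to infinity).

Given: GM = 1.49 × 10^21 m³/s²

Total orbital energy is E = −GMm/(2a); binding energy is E_bind = −E = GMm/(2a).
E_bind = 1.49e+21 · 208.6 / (2 · 1.251e+07) J ≈ 1.242e+16 J = 12.42 PJ.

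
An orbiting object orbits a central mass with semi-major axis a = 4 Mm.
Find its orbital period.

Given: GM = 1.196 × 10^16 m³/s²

Convert to SI: a = 4 Mm = 4e+06 m.
Kepler's third law: T = 2π √(a³ / GM).
Substituting a = 4e+06 m and GM = 1.196e+16 m³/s²:
T = 2π √((4e+06)³ / 1.196e+16) s
T ≈ 459.6 s = 7.66 minutes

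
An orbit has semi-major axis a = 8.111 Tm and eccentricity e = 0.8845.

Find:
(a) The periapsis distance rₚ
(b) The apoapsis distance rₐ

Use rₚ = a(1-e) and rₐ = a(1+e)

Convert to SI: a = 8.111 Tm = 8.111e+12 m.
(a) rₚ = a(1 − e) = 8.111e+12 · (1 − 0.8845) = 8.111e+12 · 0.1155 ≈ 9.368e+11 m = 936.8 Gm.
(b) rₐ = a(1 + e) = 8.111e+12 · (1 + 0.8845) = 8.111e+12 · 1.8845 ≈ 1.529e+13 m = 15.29 Tm.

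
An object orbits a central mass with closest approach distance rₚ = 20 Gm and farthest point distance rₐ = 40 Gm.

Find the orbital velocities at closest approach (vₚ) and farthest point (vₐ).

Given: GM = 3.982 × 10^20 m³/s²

Convert to SI: rₚ = 20 Gm = 2e+10 m; rₐ = 40 Gm = 4e+10 m.
Use the vis-viva equation v² = GM(2/r − 1/a) with a = (rₚ + rₐ)/2 = (2e+10 + 4e+10)/2 = 3e+10 m.
vₚ = √(GM · (2/rₚ − 1/a)) = √(3.982e+20 · (2/2e+10 − 1/3e+10)) m/s ≈ 1.629e+05 m/s = 162.9 km/s.
vₐ = √(GM · (2/rₐ − 1/a)) = √(3.982e+20 · (2/4e+10 − 1/3e+10)) m/s ≈ 8.147e+04 m/s = 81.47 km/s.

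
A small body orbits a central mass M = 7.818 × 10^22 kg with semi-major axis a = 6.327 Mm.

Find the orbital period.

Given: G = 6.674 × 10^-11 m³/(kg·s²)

Convert to SI: a = 6.327 Mm = 6.327e+06 m.
GM = G · M = 6.674e-11 · 7.818e+22 = 5.21773e+12 m³/s².
Kepler's third law: T = 2π √(a³ / GM).
Substituting a = 6.327e+06 m and GM = 5.21773e+12 m³/s²:
T = 2π √((6.327e+06)³ / 5.21773e+12) s
T ≈ 4.378e+04 s = 12.16 hours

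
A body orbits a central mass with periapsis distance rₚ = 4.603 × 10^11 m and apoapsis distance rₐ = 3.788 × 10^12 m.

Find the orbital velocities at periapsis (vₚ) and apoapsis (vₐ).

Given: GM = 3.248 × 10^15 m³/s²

Use the vis-viva equation v² = GM(2/r − 1/a) with a = (rₚ + rₐ)/2 = (4.603e+11 + 3.788e+12)/2 = 2.12415e+12 m.
vₚ = √(GM · (2/rₚ − 1/a)) = √(3.248e+15 · (2/4.603e+11 − 1/2.12415e+12)) m/s ≈ 112.2 m/s = 112.2 m/s.
vₐ = √(GM · (2/rₐ − 1/a)) = √(3.248e+15 · (2/3.788e+12 − 1/2.12415e+12)) m/s ≈ 13.63 m/s = 13.63 m/s.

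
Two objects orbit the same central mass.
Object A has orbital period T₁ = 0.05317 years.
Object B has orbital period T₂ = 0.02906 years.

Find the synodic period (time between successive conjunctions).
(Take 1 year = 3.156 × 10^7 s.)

Convert to SI: T₁ = 0.05317 years = 1.67805e+06 s; T₂ = 0.02906 years = 917134 s.
T_syn = |T₁ · T₂ / (T₁ − T₂)|.
T_syn = |1.67805e+06 · 917134 / (1.67805e+06 − 917134)| s ≈ 2.023e+06 s = 0.06409 years.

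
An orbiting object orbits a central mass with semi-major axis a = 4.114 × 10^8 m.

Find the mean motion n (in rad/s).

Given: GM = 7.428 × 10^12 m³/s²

n = √(GM / a³).
n = √(7.428e+12 / (4.114e+08)³) rad/s ≈ 3.266e-07 rad/s.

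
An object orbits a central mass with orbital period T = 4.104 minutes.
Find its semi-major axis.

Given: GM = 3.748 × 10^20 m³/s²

Convert to SI: T = 4.104 minutes = 246.24 s.
Invert Kepler's third law: a = (GM · T² / (4π²))^(1/3).
Substituting T = 246.24 s and GM = 3.748e+20 m³/s²:
a = (3.748e+20 · (246.24)² / (4π²))^(1/3) m
a ≈ 8.319e+07 m = 8.319 × 10^7 m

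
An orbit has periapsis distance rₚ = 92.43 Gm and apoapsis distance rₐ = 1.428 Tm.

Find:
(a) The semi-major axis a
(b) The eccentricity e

Convert to SI: rₚ = 92.43 Gm = 9.243e+10 m; rₐ = 1.428 Tm = 1.428e+12 m.
(a) a = (rₚ + rₐ) / 2 = (9.243e+10 + 1.428e+12) / 2 ≈ 7.602e+11 m = 760.2 Gm.
(b) e = (rₐ − rₚ) / (rₐ + rₚ) = (1.428e+12 − 9.243e+10) / (1.428e+12 + 9.243e+10) ≈ 0.8784.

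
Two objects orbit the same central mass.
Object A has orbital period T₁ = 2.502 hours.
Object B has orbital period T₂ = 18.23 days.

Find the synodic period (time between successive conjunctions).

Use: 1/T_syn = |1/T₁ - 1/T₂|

Convert to SI: T₁ = 2.502 hours = 9007.2 s; T₂ = 18.23 days = 1.57507e+06 s.
T_syn = |T₁ · T₂ / (T₁ − T₂)|.
T_syn = |9007.2 · 1.57507e+06 / (9007.2 − 1.57507e+06)| s ≈ 9059 s = 2.516 hours.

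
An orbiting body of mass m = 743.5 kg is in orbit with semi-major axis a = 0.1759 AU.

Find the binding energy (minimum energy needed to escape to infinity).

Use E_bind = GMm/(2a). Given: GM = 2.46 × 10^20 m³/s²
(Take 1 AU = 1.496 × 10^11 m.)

Convert to SI: a = 0.1759 AU = 2.63146e+10 m.
Total orbital energy is E = −GMm/(2a); binding energy is E_bind = −E = GMm/(2a).
E_bind = 2.46e+20 · 743.5 / (2 · 2.63146e+10) J ≈ 3.475e+12 J = 3.475 TJ.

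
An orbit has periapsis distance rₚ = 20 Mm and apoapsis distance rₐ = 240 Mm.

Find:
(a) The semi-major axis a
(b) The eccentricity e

Convert to SI: rₚ = 20 Mm = 2e+07 m; rₐ = 240 Mm = 2.4e+08 m.
(a) a = (rₚ + rₐ) / 2 = (2e+07 + 2.4e+08) / 2 ≈ 1.3e+08 m = 130 Mm.
(b) e = (rₐ − rₚ) / (rₐ + rₚ) = (2.4e+08 − 2e+07) / (2.4e+08 + 2e+07) ≈ 0.8462.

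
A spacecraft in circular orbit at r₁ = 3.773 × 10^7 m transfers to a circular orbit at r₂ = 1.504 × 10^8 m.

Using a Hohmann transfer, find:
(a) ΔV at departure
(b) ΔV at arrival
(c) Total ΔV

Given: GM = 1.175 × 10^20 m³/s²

Transfer semi-major axis: a_t = (r₁ + r₂)/2 = (3.773e+07 + 1.504e+08)/2 = 9.4065e+07 m.
Circular speeds: v₁ = √(GM/r₁) = 1.76472e+06 m/s, v₂ = √(GM/r₂) = 883883 m/s.
Transfer speeds (vis-viva v² = GM(2/r − 1/a_t)): v₁ᵗ = 2.23144e+06 m/s, v₂ᵗ = 559789 m/s.
(a) ΔV₁ = |v₁ᵗ − v₁| ≈ 4.667e+05 m/s = 466.7 km/s.
(b) ΔV₂ = |v₂ − v₂ᵗ| ≈ 3.241e+05 m/s = 324.1 km/s.
(c) ΔV_total = ΔV₁ + ΔV₂ ≈ 7.908e+05 m/s = 790.8 km/s.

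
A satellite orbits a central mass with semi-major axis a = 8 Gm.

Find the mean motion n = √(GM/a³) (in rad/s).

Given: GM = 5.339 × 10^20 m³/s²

Convert to SI: a = 8 Gm = 8e+09 m.
n = √(GM / a³).
n = √(5.339e+20 / (8e+09)³) rad/s ≈ 3.229e-05 rad/s.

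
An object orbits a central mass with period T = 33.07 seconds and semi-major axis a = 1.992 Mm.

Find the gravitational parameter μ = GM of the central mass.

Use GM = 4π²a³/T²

Convert to SI: a = 1.992 Mm = 1.992e+06 m.
GM = 4π² · a³ / T².
GM = 4π² · (1.992e+06)³ / (33.07)² m³/s² ≈ 2.853e+17 m³/s² = 2.853 × 10^17 m³/s².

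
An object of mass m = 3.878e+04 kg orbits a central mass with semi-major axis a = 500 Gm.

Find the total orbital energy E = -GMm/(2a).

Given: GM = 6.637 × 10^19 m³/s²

Convert to SI: a = 500 Gm = 5e+11 m.
E = −GMm / (2a).
E = −6.637e+19 · 3.878e+04 / (2 · 5e+11) J ≈ -2.574e+12 J = -2.574 TJ.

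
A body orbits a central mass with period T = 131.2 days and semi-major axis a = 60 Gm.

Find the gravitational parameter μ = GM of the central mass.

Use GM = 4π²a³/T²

Convert to SI: T = 131.2 days = 1.13357e+07 s; a = 60 Gm = 6e+10 m.
GM = 4π² · a³ / T².
GM = 4π² · (6e+10)³ / (1.13357e+07)² m³/s² ≈ 6.636e+19 m³/s² = 6.636 × 10^19 m³/s².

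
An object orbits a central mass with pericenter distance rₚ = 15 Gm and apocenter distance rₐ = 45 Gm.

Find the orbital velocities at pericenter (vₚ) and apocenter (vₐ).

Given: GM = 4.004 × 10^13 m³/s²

Convert to SI: rₚ = 15 Gm = 1.5e+10 m; rₐ = 45 Gm = 4.5e+10 m.
Use the vis-viva equation v² = GM(2/r − 1/a) with a = (rₚ + rₐ)/2 = (1.5e+10 + 4.5e+10)/2 = 3e+10 m.
vₚ = √(GM · (2/rₚ − 1/a)) = √(4.004e+13 · (2/1.5e+10 − 1/3e+10)) m/s ≈ 63.28 m/s = 63.28 m/s.
vₐ = √(GM · (2/rₐ − 1/a)) = √(4.004e+13 · (2/4.5e+10 − 1/3e+10)) m/s ≈ 21.09 m/s = 21.09 m/s.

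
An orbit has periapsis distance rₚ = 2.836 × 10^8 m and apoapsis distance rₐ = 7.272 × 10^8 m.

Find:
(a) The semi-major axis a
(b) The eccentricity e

(a) a = (rₚ + rₐ) / 2 = (2.836e+08 + 7.272e+08) / 2 ≈ 5.054e+08 m = 5.054 × 10^8 m.
(b) e = (rₐ − rₚ) / (rₐ + rₚ) = (7.272e+08 − 2.836e+08) / (7.272e+08 + 2.836e+08) ≈ 0.4389.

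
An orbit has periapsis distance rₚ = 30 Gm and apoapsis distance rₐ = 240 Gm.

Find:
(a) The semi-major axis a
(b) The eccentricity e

Convert to SI: rₚ = 30 Gm = 3e+10 m; rₐ = 240 Gm = 2.4e+11 m.
(a) a = (rₚ + rₐ) / 2 = (3e+10 + 2.4e+11) / 2 ≈ 1.35e+11 m = 135 Gm.
(b) e = (rₐ − rₚ) / (rₐ + rₚ) = (2.4e+11 − 3e+10) / (2.4e+11 + 3e+10) ≈ 0.7778.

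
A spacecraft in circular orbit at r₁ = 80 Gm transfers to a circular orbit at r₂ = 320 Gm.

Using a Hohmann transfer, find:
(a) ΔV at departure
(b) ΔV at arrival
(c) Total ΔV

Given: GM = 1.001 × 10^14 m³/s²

Convert to SI: r₁ = 80 Gm = 8e+10 m; r₂ = 320 Gm = 3.2e+11 m.
Transfer semi-major axis: a_t = (r₁ + r₂)/2 = (8e+10 + 3.2e+11)/2 = 2e+11 m.
Circular speeds: v₁ = √(GM/r₁) = 35.373 m/s, v₂ = √(GM/r₂) = 17.6865 m/s.
Transfer speeds (vis-viva v² = GM(2/r − 1/a_t)): v₁ᵗ = 44.7437 m/s, v₂ᵗ = 11.1859 m/s.
(a) ΔV₁ = |v₁ᵗ − v₁| ≈ 9.371 m/s = 9.371 m/s.
(b) ΔV₂ = |v₂ − v₂ᵗ| ≈ 6.501 m/s = 6.501 m/s.
(c) ΔV_total = ΔV₁ + ΔV₂ ≈ 15.87 m/s = 15.87 m/s.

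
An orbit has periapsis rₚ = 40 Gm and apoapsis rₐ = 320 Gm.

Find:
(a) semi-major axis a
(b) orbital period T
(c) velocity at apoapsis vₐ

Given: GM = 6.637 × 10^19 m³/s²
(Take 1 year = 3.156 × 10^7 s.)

Convert to SI: rₚ = 40 Gm = 4e+10 m; rₐ = 320 Gm = 3.2e+11 m.
(a) a = (rₚ + rₐ)/2 = (4e+10 + 3.2e+11)/2 ≈ 1.8e+11 m
(b) With a = (rₚ + rₐ)/2 = 1.8e+11 m, T = 2π √(a³/GM) = 2π √((1.8e+11)³/6.637e+19) s ≈ 5.89e+07 s
(c) With a = (rₚ + rₐ)/2 = 1.8e+11 m, vₐ = √(GM (2/rₐ − 1/a)) = √(6.637e+19 · (2/3.2e+11 − 1/1.8e+11)) m/s ≈ 6789 m/s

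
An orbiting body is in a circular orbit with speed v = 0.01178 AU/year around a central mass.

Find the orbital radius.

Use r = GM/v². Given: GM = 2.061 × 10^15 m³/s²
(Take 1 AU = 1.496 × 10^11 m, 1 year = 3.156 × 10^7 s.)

Convert to SI: v = 0.01178 AU/year = 55.8393 m/s.
For a circular orbit, v² = GM / r, so r = GM / v².
r = 2.061e+15 / (55.8393)² m ≈ 6.61e+11 m = 4.418 AU.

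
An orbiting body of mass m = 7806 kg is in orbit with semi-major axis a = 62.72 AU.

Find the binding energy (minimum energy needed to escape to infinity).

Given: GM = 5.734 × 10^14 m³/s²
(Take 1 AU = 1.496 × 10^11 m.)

Convert to SI: a = 62.72 AU = 9.38291e+12 m.
Total orbital energy is E = −GMm/(2a); binding energy is E_bind = −E = GMm/(2a).
E_bind = 5.734e+14 · 7806 / (2 · 9.38291e+12) J ≈ 2.385e+05 J = 238.5 kJ.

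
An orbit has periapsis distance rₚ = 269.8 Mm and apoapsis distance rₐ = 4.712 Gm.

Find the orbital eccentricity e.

Convert to SI: rₚ = 269.8 Mm = 2.698e+08 m; rₐ = 4.712 Gm = 4.712e+09 m.
e = (rₐ − rₚ) / (rₐ + rₚ).
e = (4.712e+09 − 2.698e+08) / (4.712e+09 + 2.698e+08) = 4.4422e+09 / 4.9818e+09 ≈ 0.8917.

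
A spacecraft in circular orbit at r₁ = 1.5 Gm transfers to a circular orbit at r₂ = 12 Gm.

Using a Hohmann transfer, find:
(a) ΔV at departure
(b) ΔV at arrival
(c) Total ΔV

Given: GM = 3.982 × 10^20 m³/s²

Convert to SI: r₁ = 1.5 Gm = 1.5e+09 m; r₂ = 12 Gm = 1.2e+10 m.
Transfer semi-major axis: a_t = (r₁ + r₂)/2 = (1.5e+09 + 1.2e+10)/2 = 6.75e+09 m.
Circular speeds: v₁ = √(GM/r₁) = 515235 m/s, v₂ = √(GM/r₂) = 182163 m/s.
Transfer speeds (vis-viva v² = GM(2/r − 1/a_t)): v₁ᵗ = 686979 m/s, v₂ᵗ = 85872.4 m/s.
(a) ΔV₁ = |v₁ᵗ − v₁| ≈ 1.717e+05 m/s = 171.7 km/s.
(b) ΔV₂ = |v₂ − v₂ᵗ| ≈ 9.629e+04 m/s = 96.29 km/s.
(c) ΔV_total = ΔV₁ + ΔV₂ ≈ 2.68e+05 m/s = 268 km/s.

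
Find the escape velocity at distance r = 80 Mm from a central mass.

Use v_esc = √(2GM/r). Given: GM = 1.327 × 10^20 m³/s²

Convert to SI: r = 80 Mm = 8e+07 m.
Escape velocity comes from setting total energy to zero: ½v² − GM/r = 0 ⇒ v_esc = √(2GM / r).
v_esc = √(2 · 1.327e+20 / 8e+07) m/s ≈ 1.821e+06 m/s = 1821 km/s.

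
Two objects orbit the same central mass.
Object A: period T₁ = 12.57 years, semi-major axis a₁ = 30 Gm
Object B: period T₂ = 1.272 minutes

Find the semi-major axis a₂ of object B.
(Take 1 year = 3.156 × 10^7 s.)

Convert to SI: T₁ = 12.57 years = 3.96709e+08 s; a₁ = 30 Gm = 3e+10 m; T₂ = 1.272 minutes = 76.32 s.
Kepler's third law: (T₁/T₂)² = (a₁/a₂)³ ⇒ a₂ = a₁ · (T₂/T₁)^(2/3).
T₂/T₁ = 76.32 / 3.96709e+08 = 1.92383e-07.
a₂ = 3e+10 · (1.92383e-07)^(2/3) m ≈ 9.998e+05 m = 999.8 km.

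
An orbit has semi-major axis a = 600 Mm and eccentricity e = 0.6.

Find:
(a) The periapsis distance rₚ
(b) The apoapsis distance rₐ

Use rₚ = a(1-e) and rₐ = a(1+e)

Convert to SI: a = 600 Mm = 6e+08 m.
(a) rₚ = a(1 − e) = 6e+08 · (1 − 0.6) = 6e+08 · 0.4 ≈ 2.4e+08 m = 240 Mm.
(b) rₐ = a(1 + e) = 6e+08 · (1 + 0.6) = 6e+08 · 1.6 ≈ 9.6e+08 m = 960 Mm.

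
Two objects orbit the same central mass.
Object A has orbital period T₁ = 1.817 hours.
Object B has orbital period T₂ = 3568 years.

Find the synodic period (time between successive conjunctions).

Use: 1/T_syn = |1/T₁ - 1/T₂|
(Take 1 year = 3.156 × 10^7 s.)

Convert to SI: T₁ = 1.817 hours = 6541.2 s; T₂ = 3568 years = 1.12606e+11 s.
T_syn = |T₁ · T₂ / (T₁ − T₂)|.
T_syn = |6541.2 · 1.12606e+11 / (6541.2 − 1.12606e+11)| s ≈ 6541 s = 1.817 hours.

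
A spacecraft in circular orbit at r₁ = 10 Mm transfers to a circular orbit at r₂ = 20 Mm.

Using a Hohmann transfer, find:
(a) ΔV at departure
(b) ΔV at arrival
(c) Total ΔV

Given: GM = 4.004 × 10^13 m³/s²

Convert to SI: r₁ = 10 Mm = 1e+07 m; r₂ = 20 Mm = 2e+07 m.
Transfer semi-major axis: a_t = (r₁ + r₂)/2 = (1e+07 + 2e+07)/2 = 1.5e+07 m.
Circular speeds: v₁ = √(GM/r₁) = 2001 m/s, v₂ = √(GM/r₂) = 1414.92 m/s.
Transfer speeds (vis-viva v² = GM(2/r − 1/a_t)): v₁ᵗ = 2310.56 m/s, v₂ᵗ = 1155.28 m/s.
(a) ΔV₁ = |v₁ᵗ − v₁| ≈ 309.6 m/s = 309.6 m/s.
(b) ΔV₂ = |v₂ − v₂ᵗ| ≈ 259.6 m/s = 259.6 m/s.
(c) ΔV_total = ΔV₁ + ΔV₂ ≈ 569.2 m/s = 569.2 m/s.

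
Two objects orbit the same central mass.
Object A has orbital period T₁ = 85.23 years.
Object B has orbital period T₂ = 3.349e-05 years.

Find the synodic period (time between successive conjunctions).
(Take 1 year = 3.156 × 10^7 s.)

Convert to SI: T₁ = 85.23 years = 2.68986e+09 s; T₂ = 3.349e-05 years = 1056.94 s.
T_syn = |T₁ · T₂ / (T₁ − T₂)|.
T_syn = |2.68986e+09 · 1056.94 / (2.68986e+09 − 1056.94)| s ≈ 1057 s = 3.349e-05 years.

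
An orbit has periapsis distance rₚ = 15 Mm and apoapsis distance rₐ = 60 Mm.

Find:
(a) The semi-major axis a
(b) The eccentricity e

Convert to SI: rₚ = 15 Mm = 1.5e+07 m; rₐ = 60 Mm = 6e+07 m.
(a) a = (rₚ + rₐ) / 2 = (1.5e+07 + 6e+07) / 2 ≈ 3.75e+07 m = 37.5 Mm.
(b) e = (rₐ − rₚ) / (rₐ + rₚ) = (6e+07 − 1.5e+07) / (6e+07 + 1.5e+07) ≈ 0.6.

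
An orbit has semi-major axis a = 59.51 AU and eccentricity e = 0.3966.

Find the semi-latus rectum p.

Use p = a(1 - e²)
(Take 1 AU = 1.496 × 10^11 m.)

Convert to SI: a = 59.51 AU = 8.9027e+12 m.
p = a (1 − e²).
p = 8.9027e+12 · (1 − (0.3966)²) = 8.9027e+12 · 0.842708 ≈ 7.502e+12 m = 50.15 AU.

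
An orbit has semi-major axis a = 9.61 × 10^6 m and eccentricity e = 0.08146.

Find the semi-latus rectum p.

p = a (1 − e²).
p = 9.61e+06 · (1 − (0.08146)²) = 9.61e+06 · 0.993364 ≈ 9.546e+06 m = 9.546 × 10^6 m.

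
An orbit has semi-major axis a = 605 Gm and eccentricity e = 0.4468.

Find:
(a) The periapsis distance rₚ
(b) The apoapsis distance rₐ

Convert to SI: a = 605 Gm = 6.05e+11 m.
(a) rₚ = a(1 − e) = 6.05e+11 · (1 − 0.4468) = 6.05e+11 · 0.5532 ≈ 3.347e+11 m = 334.7 Gm.
(b) rₐ = a(1 + e) = 6.05e+11 · (1 + 0.4468) = 6.05e+11 · 1.4468 ≈ 8.753e+11 m = 875.3 Gm.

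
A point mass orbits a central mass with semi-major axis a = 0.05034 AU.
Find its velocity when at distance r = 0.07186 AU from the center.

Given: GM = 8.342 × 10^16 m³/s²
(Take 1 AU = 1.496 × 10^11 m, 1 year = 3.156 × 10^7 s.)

Convert to SI: a = 0.05034 AU = 7.53086e+09 m; r = 0.07186 AU = 1.07503e+10 m.
Vis-viva: v = √(GM · (2/r − 1/a)).
2/r − 1/a = 2/1.07503e+10 − 1/7.53086e+09 = 5.32552e-11 m⁻¹.
v = √(8.342e+16 · 5.32552e-11) m/s ≈ 2108 m/s = 0.4447 AU/year.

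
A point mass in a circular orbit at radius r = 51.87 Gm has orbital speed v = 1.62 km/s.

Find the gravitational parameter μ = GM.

Convert to SI: r = 51.87 Gm = 5.187e+10 m; v = 1.62 km/s = 1620 m/s.
For a circular orbit v² = GM/r, so GM = v² · r.
GM = (1620)² · 5.187e+10 m³/s² ≈ 1.361e+17 m³/s² = 1.361 × 10^17 m³/s².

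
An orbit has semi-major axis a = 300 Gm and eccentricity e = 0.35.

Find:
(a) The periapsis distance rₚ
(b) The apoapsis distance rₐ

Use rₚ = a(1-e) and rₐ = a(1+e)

Convert to SI: a = 300 Gm = 3e+11 m.
(a) rₚ = a(1 − e) = 3e+11 · (1 − 0.35) = 3e+11 · 0.65 ≈ 1.95e+11 m = 195 Gm.
(b) rₐ = a(1 + e) = 3e+11 · (1 + 0.35) = 3e+11 · 1.35 ≈ 4.05e+11 m = 405 Gm.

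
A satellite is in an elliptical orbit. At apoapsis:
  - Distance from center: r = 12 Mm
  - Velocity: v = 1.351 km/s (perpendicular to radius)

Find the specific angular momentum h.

Convert to SI: r = 12 Mm = 1.2e+07 m; v = 1.351 km/s = 1351 m/s.
With v perpendicular to r, h = r · v.
h = 1.2e+07 · 1351 m²/s ≈ 1.621e+10 m²/s.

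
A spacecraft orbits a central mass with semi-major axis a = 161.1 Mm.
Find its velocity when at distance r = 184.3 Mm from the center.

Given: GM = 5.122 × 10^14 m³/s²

Convert to SI: a = 161.1 Mm = 1.611e+08 m; r = 184.3 Mm = 1.843e+08 m.
Vis-viva: v = √(GM · (2/r − 1/a)).
2/r − 1/a = 2/1.843e+08 − 1/1.611e+08 = 4.64455e-09 m⁻¹.
v = √(5.122e+14 · 4.64455e-09) m/s ≈ 1542 m/s = 1.542 km/s.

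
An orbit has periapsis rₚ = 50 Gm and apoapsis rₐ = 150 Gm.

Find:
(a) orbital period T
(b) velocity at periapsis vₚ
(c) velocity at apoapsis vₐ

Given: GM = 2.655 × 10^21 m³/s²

Convert to SI: rₚ = 50 Gm = 5e+10 m; rₐ = 150 Gm = 1.5e+11 m.
(a) With a = (rₚ + rₐ)/2 = 1e+11 m, T = 2π √(a³/GM) = 2π √((1e+11)³/2.655e+21) s ≈ 3.856e+06 s
(b) With a = (rₚ + rₐ)/2 = 1e+11 m, vₚ = √(GM (2/rₚ − 1/a)) = √(2.655e+21 · (2/5e+10 − 1/1e+11)) m/s ≈ 2.822e+05 m/s
(c) With a = (rₚ + rₐ)/2 = 1e+11 m, vₐ = √(GM (2/rₐ − 1/a)) = √(2.655e+21 · (2/1.5e+11 − 1/1e+11)) m/s ≈ 9.407e+04 m/s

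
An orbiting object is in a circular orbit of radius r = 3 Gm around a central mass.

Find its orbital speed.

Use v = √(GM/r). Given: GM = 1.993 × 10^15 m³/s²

Convert to SI: r = 3 Gm = 3e+09 m.
For a circular orbit, gravity supplies the centripetal force, so v = √(GM / r).
v = √(1.993e+15 / 3e+09) m/s ≈ 815.1 m/s = 815.1 m/s.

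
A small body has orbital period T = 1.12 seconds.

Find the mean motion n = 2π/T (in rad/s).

n = 2π / T.
n = 2π / 1.12 s ≈ 5.61 rad/s.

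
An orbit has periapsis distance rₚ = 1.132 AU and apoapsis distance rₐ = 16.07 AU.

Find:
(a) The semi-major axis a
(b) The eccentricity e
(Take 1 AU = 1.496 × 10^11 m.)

Convert to SI: rₚ = 1.132 AU = 1.69347e+11 m; rₐ = 16.07 AU = 2.40407e+12 m.
(a) a = (rₚ + rₐ) / 2 = (1.69347e+11 + 2.40407e+12) / 2 ≈ 1.287e+12 m = 8.601 AU.
(b) e = (rₐ − rₚ) / (rₐ + rₚ) = (2.40407e+12 − 1.69347e+11) / (2.40407e+12 + 1.69347e+11) ≈ 0.8684.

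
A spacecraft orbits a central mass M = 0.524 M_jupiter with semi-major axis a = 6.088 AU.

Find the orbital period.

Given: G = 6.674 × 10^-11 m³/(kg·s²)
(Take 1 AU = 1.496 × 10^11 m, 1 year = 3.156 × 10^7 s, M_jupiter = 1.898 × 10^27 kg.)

Convert to SI: a = 6.088 AU = 9.10765e+11 m; M = 0.524 M_jupiter = 9.94552e+26 kg.
GM = G · M = 6.674e-11 · 9.94552e+26 = 6.63764e+16 m³/s².
Kepler's third law: T = 2π √(a³ / GM).
Substituting a = 9.10765e+11 m and GM = 6.63764e+16 m³/s²:
T = 2π √((9.10765e+11)³ / 6.63764e+16) s
T ≈ 2.12e+10 s = 671.7 years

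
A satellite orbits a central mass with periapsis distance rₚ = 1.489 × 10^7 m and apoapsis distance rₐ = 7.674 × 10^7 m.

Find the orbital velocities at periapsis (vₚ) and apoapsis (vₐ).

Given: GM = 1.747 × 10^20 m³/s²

Use the vis-viva equation v² = GM(2/r − 1/a) with a = (rₚ + rₐ)/2 = (1.489e+07 + 7.674e+07)/2 = 4.5815e+07 m.
vₚ = √(GM · (2/rₚ − 1/a)) = √(1.747e+20 · (2/1.489e+07 − 1/4.5815e+07)) m/s ≈ 4.433e+06 m/s = 4433 km/s.
vₐ = √(GM · (2/rₐ − 1/a)) = √(1.747e+20 · (2/7.674e+07 − 1/4.5815e+07)) m/s ≈ 8.602e+05 m/s = 860.2 km/s.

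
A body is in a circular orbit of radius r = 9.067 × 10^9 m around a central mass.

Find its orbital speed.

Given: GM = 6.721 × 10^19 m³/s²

For a circular orbit, gravity supplies the centripetal force, so v = √(GM / r).
v = √(6.721e+19 / 9.067e+09) m/s ≈ 8.61e+04 m/s = 86.1 km/s.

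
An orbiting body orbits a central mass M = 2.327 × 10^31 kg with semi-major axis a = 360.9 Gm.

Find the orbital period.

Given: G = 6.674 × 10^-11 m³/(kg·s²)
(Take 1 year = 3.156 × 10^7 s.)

Convert to SI: a = 360.9 Gm = 3.609e+11 m.
GM = G · M = 6.674e-11 · 2.327e+31 = 1.55304e+21 m³/s².
Kepler's third law: T = 2π √(a³ / GM).
Substituting a = 3.609e+11 m and GM = 1.55304e+21 m³/s²:
T = 2π √((3.609e+11)³ / 1.55304e+21) s
T ≈ 3.457e+07 s = 1.095 years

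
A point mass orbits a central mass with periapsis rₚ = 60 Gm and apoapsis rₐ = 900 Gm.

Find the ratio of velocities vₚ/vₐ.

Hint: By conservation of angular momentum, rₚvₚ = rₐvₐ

Convert to SI: rₚ = 60 Gm = 6e+10 m; rₐ = 900 Gm = 9e+11 m.
Conservation of angular momentum gives rₚvₚ = rₐvₐ, so vₚ/vₐ = rₐ/rₚ.
vₚ/vₐ = 9e+11 / 6e+10 ≈ 15.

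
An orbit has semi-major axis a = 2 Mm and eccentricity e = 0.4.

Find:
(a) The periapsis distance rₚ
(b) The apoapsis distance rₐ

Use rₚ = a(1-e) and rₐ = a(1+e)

Convert to SI: a = 2 Mm = 2e+06 m.
(a) rₚ = a(1 − e) = 2e+06 · (1 − 0.4) = 2e+06 · 0.6 ≈ 1.2e+06 m = 1.2 Mm.
(b) rₐ = a(1 + e) = 2e+06 · (1 + 0.4) = 2e+06 · 1.4 ≈ 2.8e+06 m = 2.8 Mm.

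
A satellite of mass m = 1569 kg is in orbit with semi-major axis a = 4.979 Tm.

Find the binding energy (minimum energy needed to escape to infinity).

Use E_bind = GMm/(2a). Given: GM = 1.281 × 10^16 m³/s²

Convert to SI: a = 4.979 Tm = 4.979e+12 m.
Total orbital energy is E = −GMm/(2a); binding energy is E_bind = −E = GMm/(2a).
E_bind = 1.281e+16 · 1569 / (2 · 4.979e+12) J ≈ 2.018e+06 J = 2.018 MJ.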